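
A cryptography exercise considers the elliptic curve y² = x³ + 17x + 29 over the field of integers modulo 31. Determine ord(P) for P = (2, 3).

5

2P: tangent at (2, 3): λ = (3·2² + 17)/(2·3) ≡ 29/6. 6⁻¹ ≡ 26 (mod 31) since 6·26 = 156 ≡ 1, so λ ≡ 29·26 ≡ 10.
  x = λ² - 2 - 2 = 100 - 4 ≡ 3; y = λ·(2 - 3) - 3 ≡ 18. → (3, 18)
3P: (3, 18) + (2, 3). λ = (3 - 18)/(2 - 3) ≡ 16/30 mod 31. 30⁻¹ ≡ 30 (mod 31) since 30·30 = 900 ≡ 1, so λ ≡ 15.
  x = λ² - 3 - 2 = 225 - 5 ≡ 3; y = λ·(3 - 3) - 18 ≡ 13. → (3, 13)
4P: (3, 13) + (2, 3). λ = (3 - 13)/(2 - 3) ≡ 21/30 mod 31. 30⁻¹ ≡ 30 (mod 31), so λ ≡ 10.
  x = λ² - 3 - 2 = 100 - 5 ≡ 2; y = λ·(3 - 2) - 13 ≡ 28. → (2, 28)
5P: (2, 28) + (2, 3): same x and y₁ ≡ -y₂, so the sum is 𝒪.
5P = 𝒪, so the order is 5.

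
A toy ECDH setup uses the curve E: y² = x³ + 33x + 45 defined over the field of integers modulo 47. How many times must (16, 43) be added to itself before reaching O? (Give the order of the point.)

10

2P: tangent at (16, 43): λ = (3·16² + 33)/(2·43) ≡ 2/39. 39⁻¹ ≡ 41 (mod 47) since 39·41 = 1599 ≡ 1, so λ ≡ 2·41 ≡ 35.
  x = λ² - 16 - 16 = 1225 - 32 ≡ 18; y = λ·(16 - 18) - 43 ≡ 28. → (18, 28)
3P: (18, 28) + (16, 43). λ = (43 - 28)/(16 - 18) ≡ 15/45 mod 47. 45⁻¹ ≡ 23 (mod 47) since 45·23 = 1035 ≡ 1, so λ ≡ 16.
  x = λ² - 18 - 16 = 256 - 34 ≡ 34; y = λ·(18 - 34) - 28 ≡ 45. → (34, 45)
4P: (34, 45) + (16, 43). λ = (43 - 45)/(16 - 34) ≡ 45/29 mod 47. 29⁻¹ ≡ 13 (mod 47), so λ ≡ 21.
  x = λ² - 34 - 16 = 441 - 50 ≡ 15; y = λ·(34 - 15) - 45 ≡ 25. → (15, 25)
5P: (15, 25) + (16, 43). λ = (43 - 25)/(16 - 15) ≡ 18/1 mod 47. 1⁻¹ ≡ 1 (mod 47), so λ ≡ 18.
  x = λ² - 15 - 16 = 324 - 31 ≡ 11; y = λ·(15 - 11) - 25 ≡ 0. → (11, 0)
6P: (11, 0) + (16, 43). λ = (43 - 0)/(16 - 11) ≡ 43/5 mod 47. 5⁻¹ ≡ 19 (mod 47) since 5·19 = 95 ≡ 1, so λ ≡ 18.
  x = λ² - 11 - 16 = 324 - 27 ≡ 15; y = λ·(11 - 15) - 0 ≡ 22. → (15, 22)
7P: (15, 22) + (16, 43). λ = (43 - 22)/(16 - 15) ≡ 21/1 mod 47. 1⁻¹ ≡ 1 (mod 47), so λ ≡ 21.
  x = λ² - 15 - 16 = 441 - 31 ≡ 34; y = λ·(15 - 34) - 22 ≡ 2. → (34, 2)
8P: (34, 2) + (16, 43). λ = (43 - 2)/(16 - 34) ≡ 41/29 mod 47. 29⁻¹ ≡ 13 (mod 47), so λ ≡ 16.
  x = λ² - 34 - 16 = 256 - 50 ≡ 18; y = λ·(34 - 18) - 2 ≡ 19. → (18, 19)
9P: (18, 19) + (16, 43). λ = (43 - 19)/(16 - 18) ≡ 24/45 mod 47. 45⁻¹ ≡ 23 (mod 47) since 45·23 = 1035 ≡ 1, so λ ≡ 35.
  x = λ² - 18 - 16 = 1225 - 34 ≡ 16; y = λ·(18 - 16) - 19 ≡ 4. → (16, 4)
10P: (16, 4) + (16, 43): same x and y₁ ≡ -y₂, so the sum is O.
10P = O, so the order is 10.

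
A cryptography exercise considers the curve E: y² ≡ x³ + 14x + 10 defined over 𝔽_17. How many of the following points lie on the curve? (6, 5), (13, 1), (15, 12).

(6, 5): 5² ≡ 8, rhs ≡ 4 → off.
(13, 1): 1² ≡ 1, rhs ≡ 9 → off.
(15, 12): 12² ≡ 8, rhs ≡ 8 → on.

1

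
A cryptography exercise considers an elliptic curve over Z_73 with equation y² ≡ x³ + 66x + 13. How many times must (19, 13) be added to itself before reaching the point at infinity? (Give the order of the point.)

8

2P: tangent at (19, 13): λ = (3·19² + 66)/(2·13) ≡ 54/26. 26⁻¹ ≡ 59 (mod 73), so λ ≡ 54·59 ≡ 47.
  x = λ² - 19 - 19 = 2209 - 38 ≡ 54; y = λ·(19 - 54) - 13 ≡ 21. → (54, 21)
3P: (54, 21) + (19, 13). λ = (13 - 21)/(19 - 54) ≡ 65/38 mod 73. 38⁻¹ ≡ 25 (mod 73) since 38·25 = 950 ≡ 1, so λ ≡ 19.
  x = λ² - 54 - 19 = 361 - 73 ≡ 69; y = λ·(54 - 69) - 21 ≡ 59. → (69, 59)
4P: (69, 59) + (19, 13). λ = (13 - 59)/(19 - 69) ≡ 27/23 mod 73. 23⁻¹ ≡ 54 (mod 73), so λ ≡ 71.
  x = λ² - 69 - 19 = 5041 - 88 ≡ 62; y = λ·(69 - 62) - 59 ≡ 0. → (62, 0)
5P: (62, 0) + (19, 13). λ = (13 - 0)/(19 - 62) ≡ 13/30 mod 73. 30⁻¹ ≡ 56 (mod 73) since 30·56 = 1680 ≡ 1, so λ ≡ 71.
  x = λ² - 62 - 19 = 5041 - 81 ≡ 69; y = λ·(62 - 69) - 0 ≡ 14. → (69, 14)
6P: (69, 14) + (19, 13). λ = (13 - 14)/(19 - 69) ≡ 72/23 mod 73. 23⁻¹ ≡ 54 (mod 73), so λ ≡ 19.
  x = λ² - 69 - 19 = 361 - 88 ≡ 54; y = λ·(69 - 54) - 14 ≡ 52. → (54, 52)
7P: (54, 52) + (19, 13). λ = (13 - 52)/(19 - 54) ≡ 34/38 mod 73. 38⁻¹ ≡ 25 (mod 73), so λ ≡ 47.
  x = λ² - 54 - 19 = 2209 - 73 ≡ 19; y = λ·(54 - 19) - 52 ≡ 60. → (19, 60)
8P: (19, 60) + (19, 13): same x and y₁ ≡ -y₂, so the sum is the point at infinity.
8P = the point at infinity, so the order is 8.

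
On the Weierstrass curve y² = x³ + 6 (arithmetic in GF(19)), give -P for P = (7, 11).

-(7, 11) = (7, -11 mod 19) = (7, 8).

(7, 8)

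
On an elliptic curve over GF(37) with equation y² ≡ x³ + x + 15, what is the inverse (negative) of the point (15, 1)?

-(15, 1) = (15, -1 mod 37) = (15, 36).

(15, 36)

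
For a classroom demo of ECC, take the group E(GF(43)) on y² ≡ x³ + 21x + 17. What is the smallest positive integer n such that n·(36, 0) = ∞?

2P: (36, 0) + (36, 0): same x and y₁ ≡ -y₂, so the sum is ∞.
2P = ∞, so the order is 2.

2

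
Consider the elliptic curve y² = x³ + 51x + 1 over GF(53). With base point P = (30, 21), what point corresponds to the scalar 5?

Repeated addition: build up to 5P.
2P: tangent at (30, 21): λ = (3·30² + 51)/(2·21) ≡ 48/42. 42⁻¹ ≡ 24 (mod 53), so λ ≡ 48·24 ≡ 39.
  x = λ² - 30 - 30 = 1521 - 60 ≡ 30; y = λ·(30 - 30) - 21 ≡ 32. → (30, 32)
3P: (30, 32) + (30, 21): same x and y₁ ≡ -y₂, so the sum is O.
4P: O + (30, 21) = (30, 21) (identity).
5P: tangent at (30, 21): λ = (3·30² + 51)/(2·21) ≡ 48/42. 42⁻¹ ≡ 24 (mod 53), so λ ≡ 48·24 ≡ 39.
  x = λ² - 30 - 30 = 1521 - 60 ≡ 30; y = λ·(30 - 30) - 21 ≡ 32. → (30, 32)

(30, 32)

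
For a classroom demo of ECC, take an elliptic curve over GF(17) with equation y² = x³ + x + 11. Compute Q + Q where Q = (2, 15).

(14, 7)

tangent at (2, 15): λ = (3·2² + 1)/(2·15) ≡ 13/13. 13⁻¹ ≡ 4 (mod 17) since 13·4 = 52 ≡ 1, so λ ≡ 13·4 ≡ 1.
  x = λ² - 2 - 2 = 1 - 4 ≡ 14; y = λ·(2 - 14) - 15 ≡ 7. → (14, 7)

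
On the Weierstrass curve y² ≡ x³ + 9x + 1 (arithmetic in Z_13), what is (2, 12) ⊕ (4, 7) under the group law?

(2, 12) + (4, 7). λ = (7 - 12)/(4 - 2) ≡ 8/2 mod 13. 2⁻¹ ≡ 7 (mod 13), so λ ≡ 4.
  x = λ² - 2 - 4 = 16 - 6 ≡ 10; y = λ·(2 - 10) - 12 ≡ 8. → (10, 8)

(10, 8)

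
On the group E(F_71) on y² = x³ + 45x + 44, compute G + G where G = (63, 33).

tangent at (63, 33): λ = (3·63² + 45)/(2·33) ≡ 24/66. 66⁻¹ ≡ 14 (mod 71), so λ ≡ 24·14 ≡ 52.
  x = λ² - 63 - 63 = 2704 - 126 ≡ 22; y = λ·(63 - 22) - 33 ≡ 40. → (22, 40)

(22, 40)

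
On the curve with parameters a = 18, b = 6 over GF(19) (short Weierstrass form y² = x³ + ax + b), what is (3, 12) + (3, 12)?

(18, 5)

tangent at (3, 12): λ = (3·3² + 18)/(2·12) ≡ 7/5. 5⁻¹ ≡ 4 (mod 19), so λ ≡ 7·4 ≡ 9.
  x = λ² - 3 - 3 = 81 - 6 ≡ 18; y = λ·(3 - 18) - 12 ≡ 5. → (18, 5)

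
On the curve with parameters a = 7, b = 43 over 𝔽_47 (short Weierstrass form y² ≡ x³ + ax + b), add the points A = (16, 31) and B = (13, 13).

(16, 31) + (13, 13). λ = (13 - 31)/(13 - 16) ≡ 29/44 mod 47. 44⁻¹ ≡ 31 (mod 47), so λ ≡ 6.
  x = λ² - 16 - 13 = 36 - 29 ≡ 7; y = λ·(16 - 7) - 31 ≡ 23. → (7, 23)

(7, 23)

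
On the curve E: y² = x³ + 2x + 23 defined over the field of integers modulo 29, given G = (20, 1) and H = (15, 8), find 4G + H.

(28, 22)

First 4G:
Double-and-add on 4 = (100)₂. Start with G = (20, 1) for the leading 1-bit.
double: tangent at (20, 1): λ = (3·20² + 2)/(2·1) ≡ 13/2. 2⁻¹ ≡ 15 (mod 29), so λ ≡ 13·15 ≡ 21.
  x = λ² - 20 - 20 = 441 - 40 ≡ 24; y = λ·(20 - 24) - 1 ≡ 2. → (24, 2)
double: tangent at (24, 2): λ = (3·24² + 2)/(2·2) ≡ 19/4. 4⁻¹ ≡ 22 (mod 29), so λ ≡ 19·22 ≡ 12.
  x = λ² - 24 - 24 = 144 - 48 ≡ 9; y = λ·(24 - 9) - 2 ≡ 4. → (9, 4)
4G = (9, 4).
Finally 4G + H:
(9, 4) + (15, 8). λ = (8 - 4)/(15 - 9) ≡ 4/6 mod 29. 6⁻¹ ≡ 5 (mod 29), so λ ≡ 20.
  x = λ² - 9 - 15 = 400 - 24 ≡ 28; y = λ·(9 - 28) - 4 ≡ 22. → (28, 22)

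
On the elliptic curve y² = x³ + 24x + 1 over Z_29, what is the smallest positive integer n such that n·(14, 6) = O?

11

2P: tangent at (14, 6): λ = (3·14² + 24)/(2·6) ≡ 3/12. 12⁻¹ ≡ 17 (mod 29), so λ ≡ 3·17 ≡ 22.
  x = λ² - 14 - 14 = 484 - 28 ≡ 21; y = λ·(14 - 21) - 6 ≡ 14. → (21, 14)
3P: (21, 14) + (14, 6). λ = (6 - 14)/(14 - 21) ≡ 21/22 mod 29. 22⁻¹ ≡ 4 (mod 29), so λ ≡ 26.
  x = λ² - 21 - 14 = 676 - 35 ≡ 3; y = λ·(21 - 3) - 14 ≡ 19. → (3, 19)
4P: (3, 19) + (14, 6). λ = (6 - 19)/(14 - 3) ≡ 16/11 mod 29. 11⁻¹ ≡ 8 (mod 29) since 11·8 = 88 ≡ 1, so λ ≡ 12.
  x = λ² - 3 - 14 = 144 - 17 ≡ 11; y = λ·(3 - 11) - 19 ≡ 1. → (11, 1)
5P: (11, 1) + (14, 6). λ = (6 - 1)/(14 - 11) ≡ 5/3 mod 29. 3⁻¹ ≡ 10 (mod 29), so λ ≡ 21.
  x = λ² - 11 - 14 = 441 - 25 ≡ 10; y = λ·(11 - 10) - 1 ≡ 20. → (10, 20)
6P: (10, 20) + (14, 6). λ = (6 - 20)/(14 - 10) ≡ 15/4 mod 29. 4⁻¹ ≡ 22 (mod 29), so λ ≡ 11.
  x = λ² - 10 - 14 = 121 - 24 ≡ 10; y = λ·(10 - 10) - 20 ≡ 9. → (10, 9)
7P: (10, 9) + (14, 6). λ = (6 - 9)/(14 - 10) ≡ 26/4 mod 29. 4⁻¹ ≡ 22 (mod 29), so λ ≡ 21.
  x = λ² - 10 - 14 = 441 - 24 ≡ 11; y = λ·(10 - 11) - 9 ≡ 28. → (11, 28)
8P: (11, 28) + (14, 6). λ = (6 - 28)/(14 - 11) ≡ 7/3 mod 29. 3⁻¹ ≡ 10 (mod 29), so λ ≡ 12.
  x = λ² - 11 - 14 = 144 - 25 ≡ 3; y = λ·(11 - 3) - 28 ≡ 10. → (3, 10)
9P: (3, 10) + (14, 6). λ = (6 - 10)/(14 - 3) ≡ 25/11 mod 29. 11⁻¹ ≡ 8 (mod 29), so λ ≡ 26.
  x = λ² - 3 - 14 = 676 - 17 ≡ 21; y = λ·(3 - 21) - 10 ≡ 15. → (21, 15)
10P: (21, 15) + (14, 6). λ = (6 - 15)/(14 - 21) ≡ 20/22 mod 29. 22⁻¹ ≡ 4 (mod 29), so λ ≡ 22.
  x = λ² - 21 - 14 = 484 - 35 ≡ 14; y = λ·(21 - 14) - 15 ≡ 23. → (14, 23)
11P: (14, 23) + (14, 6): same x and y₁ ≡ -y₂, so the sum is O.
11P = O, so the order is 11.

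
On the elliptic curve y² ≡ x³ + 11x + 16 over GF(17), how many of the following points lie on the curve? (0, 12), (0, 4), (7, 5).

1

(0, 12): 12² ≡ 8, rhs ≡ 16 → off.
(0, 4): 4² ≡ 16, rhs ≡ 16 → on.
(7, 5): 5² ≡ 8, rhs ≡ 11 → off.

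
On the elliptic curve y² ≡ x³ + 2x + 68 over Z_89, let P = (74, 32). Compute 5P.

Double-and-add on 5 = (101)₂. Start with P = (74, 32) for the leading 1-bit.
double: tangent at (74, 32): λ = (3·74² + 2)/(2·32) ≡ 54/64. 64⁻¹ ≡ 32 (mod 89), so λ ≡ 54·32 ≡ 37.
  x = λ² - 74 - 74 = 1369 - 148 ≡ 64; y = λ·(74 - 64) - 32 ≡ 71. → (64, 71)
double: tangent at (64, 71): λ = (3·64² + 2)/(2·71) ≡ 8/53. 53⁻¹ ≡ 42 (mod 89) since 53·42 = 2226 ≡ 1, so λ ≡ 8·42 ≡ 69.
  x = λ² - 64 - 64 = 4761 - 128 ≡ 5; y = λ·(64 - 5) - 71 ≡ 84. → (5, 84)
add P: (5, 84) + (74, 32). λ = (32 - 84)/(74 - 5) ≡ 37/69 mod 89. 69⁻¹ ≡ 40 (mod 89), so λ ≡ 56.
  x = λ² - 5 - 74 = 3136 - 79 ≡ 31; y = λ·(5 - 31) - 84 ≡ 62. → (31, 62)

(31, 62)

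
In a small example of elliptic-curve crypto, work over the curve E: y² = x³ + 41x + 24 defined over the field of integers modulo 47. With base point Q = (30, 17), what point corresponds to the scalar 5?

Repeated addition: build up to 5Q.
2Q: tangent at (30, 17): λ = (3·30² + 41)/(2·17) ≡ 15/34. 34⁻¹ ≡ 18 (mod 47), so λ ≡ 15·18 ≡ 35.
  x = λ² - 30 - 30 = 1225 - 60 ≡ 37; y = λ·(30 - 37) - 17 ≡ 20. → (37, 20)
3Q: (37, 20) + (30, 17). λ = (17 - 20)/(30 - 37) ≡ 44/40 mod 47. 40⁻¹ ≡ 20 (mod 47) since 40·20 = 800 ≡ 1, so λ ≡ 34.
  x = λ² - 37 - 30 = 1156 - 67 ≡ 8; y = λ·(37 - 8) - 20 ≡ 26. → (8, 26)
4Q: (8, 26) + (30, 17). λ = (17 - 26)/(30 - 8) ≡ 38/22 mod 47. 22⁻¹ ≡ 15 (mod 47), so λ ≡ 6.
  x = λ² - 8 - 30 = 36 - 38 ≡ 45; y = λ·(8 - 45) - 26 ≡ 34. → (45, 34)
5Q: (45, 34) + (30, 17). λ = (17 - 34)/(30 - 45) ≡ 30/32 mod 47. 32⁻¹ ≡ 25 (mod 47) since 32·25 = 800 ≡ 1, so λ ≡ 45.
  x = λ² - 45 - 30 = 2025 - 75 ≡ 23; y = λ·(45 - 23) - 34 ≡ 16. → (23, 16)

(23, 16)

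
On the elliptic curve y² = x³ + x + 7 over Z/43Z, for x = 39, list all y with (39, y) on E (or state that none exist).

x³ + 1x + 7 = 59365 ≡ 25 (mod 43).
Square roots of 25 mod 43: 5 and 38 (since 5² = 25 ≡ 25).

5, 38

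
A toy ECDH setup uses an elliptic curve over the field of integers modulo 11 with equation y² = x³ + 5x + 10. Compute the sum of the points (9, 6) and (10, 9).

(1, 7)

(9, 6) + (10, 9). λ = (9 - 6)/(10 - 9) ≡ 3/1 mod 11. 1⁻¹ ≡ 1 (mod 11) since 1·1 = 1 ≡ 1, so λ ≡ 3.
  x = λ² - 9 - 10 = 9 - 19 ≡ 1; y = λ·(9 - 1) - 6 ≡ 7. → (1, 7)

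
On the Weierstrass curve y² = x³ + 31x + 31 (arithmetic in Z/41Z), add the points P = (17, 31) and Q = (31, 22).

(25, 21)

(17, 31) + (31, 22). λ = (22 - 31)/(31 - 17) ≡ 32/14 mod 41. 14⁻¹ ≡ 3 (mod 41), so λ ≡ 14.
  x = λ² - 17 - 31 = 196 - 48 ≡ 25; y = λ·(17 - 25) - 31 ≡ 21. → (25, 21)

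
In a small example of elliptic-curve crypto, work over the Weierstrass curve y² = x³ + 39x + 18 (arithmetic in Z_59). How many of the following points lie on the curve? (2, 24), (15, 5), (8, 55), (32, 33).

(2, 24): 24² ≡ 45, rhs ≡ 45 → on.
(15, 5): 5² ≡ 25, rhs ≡ 25 → on.
(8, 55): 55² ≡ 16, rhs ≡ 16 → on.
(32, 33): 33² ≡ 27, rhs ≡ 50 → off.

3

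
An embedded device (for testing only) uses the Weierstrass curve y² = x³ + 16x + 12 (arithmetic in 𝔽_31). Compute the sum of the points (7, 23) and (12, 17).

(6, 13)

(7, 23) + (12, 17). λ = (17 - 23)/(12 - 7) ≡ 25/5 mod 31. 5⁻¹ ≡ 25 (mod 31), so λ ≡ 5.
  x = λ² - 7 - 12 = 25 - 19 ≡ 6; y = λ·(7 - 6) - 23 ≡ 13. → (6, 13)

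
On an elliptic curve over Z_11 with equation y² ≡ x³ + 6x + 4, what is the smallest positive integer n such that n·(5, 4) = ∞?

2P: tangent at (5, 4): λ = (3·5² + 6)/(2·4) ≡ 4/8. 8⁻¹ ≡ 7 (mod 11) since 8·7 = 56 ≡ 1, so λ ≡ 4·7 ≡ 6.
  x = λ² - 5 - 5 = 36 - 10 ≡ 4; y = λ·(5 - 4) - 4 ≡ 2. → (4, 2)
3P: (4, 2) + (5, 4). λ = (4 - 2)/(5 - 4) ≡ 2/1 mod 11. 1⁻¹ ≡ 1 (mod 11), so λ ≡ 2.
  x = λ² - 4 - 5 = 4 - 9 ≡ 6; y = λ·(4 - 6) - 2 ≡ 5. → (6, 5)
4P: (6, 5) + (5, 4). λ = (4 - 5)/(5 - 6) ≡ 10/10 mod 11. 10⁻¹ ≡ 10 (mod 11), so λ ≡ 1.
  x = λ² - 6 - 5 = 1 - 11 ≡ 1; y = λ·(6 - 1) - 5 ≡ 0. → (1, 0)
5P: (1, 0) + (5, 4). λ = (4 - 0)/(5 - 1) ≡ 4/4 mod 11. 4⁻¹ ≡ 3 (mod 11) since 4·3 = 12 ≡ 1, so λ ≡ 1.
  x = λ² - 1 - 5 = 1 - 6 ≡ 6; y = λ·(1 - 6) - 0 ≡ 6. → (6, 6)
6P: (6, 6) + (5, 4). λ = (4 - 6)/(5 - 6) ≡ 9/10 mod 11. 10⁻¹ ≡ 10 (mod 11), so λ ≡ 2.
  x = λ² - 6 - 5 = 4 - 11 ≡ 4; y = λ·(6 - 4) - 6 ≡ 9. → (4, 9)
7P: (4, 9) + (5, 4). λ = (4 - 9)/(5 - 4) ≡ 6/1 mod 11. 1⁻¹ ≡ 1 (mod 11), so λ ≡ 6.
  x = λ² - 4 - 5 = 36 - 9 ≡ 5; y = λ·(4 - 5) - 9 ≡ 7. → (5, 7)
8P: (5, 7) + (5, 4): same x and y₁ ≡ -y₂, so the sum is ∞.
8P = ∞, so the order is 8.

8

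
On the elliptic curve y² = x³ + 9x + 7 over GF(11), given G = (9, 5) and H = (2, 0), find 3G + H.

O

First 3G:
Repeated addition: build up to 3G.
2G: tangent at (9, 5): λ = (3·9² + 9)/(2·5) ≡ 10/10. 10⁻¹ ≡ 10 (mod 11) since 10·10 = 100 ≡ 1, so λ ≡ 10·10 ≡ 1.
  x = λ² - 9 - 9 = 1 - 18 ≡ 5; y = λ·(9 - 5) - 5 ≡ 10. → (5, 10)
3G: (5, 10) + (9, 5). λ = (5 - 10)/(9 - 5) ≡ 6/4 mod 11. 4⁻¹ ≡ 3 (mod 11), so λ ≡ 7.
  x = λ² - 5 - 9 = 49 - 14 ≡ 2; y = λ·(5 - 2) - 10 ≡ 0. → (2, 0)
3G = (2, 0).
Finally 3G + H:
(2, 0) + (2, 0): same x and y₁ ≡ -y₂, so the sum is O.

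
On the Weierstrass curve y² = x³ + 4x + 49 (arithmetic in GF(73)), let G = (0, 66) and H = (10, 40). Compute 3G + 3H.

First 3G:
Repeated addition: build up to 3G.
2G: tangent at (0, 66): λ = (3·0² + 4)/(2·66) ≡ 4/59. 59⁻¹ ≡ 26 (mod 73), so λ ≡ 4·26 ≡ 31.
  x = λ² - 0 - 0 = 961 - 0 ≡ 12; y = λ·(0 - 12) - 66 ≡ 0. → (12, 0)
3G: (12, 0) + (0, 66). λ = (66 - 0)/(0 - 12) ≡ 66/61 mod 73. 61⁻¹ ≡ 6 (mod 73), so λ ≡ 31.
  x = λ² - 12 - 0 = 961 - 12 ≡ 0; y = λ·(12 - 0) - 0 ≡ 7. → (0, 7)
3G = (0, 7).
Next 3H:
Repeated addition: build up to 3H.
2H: tangent at (10, 40): λ = (3·10² + 4)/(2·40) ≡ 12/7. 7⁻¹ ≡ 21 (mod 73), so λ ≡ 12·21 ≡ 33.
  x = λ² - 10 - 10 = 1089 - 20 ≡ 47; y = λ·(10 - 47) - 40 ≡ 53. → (47, 53)
3H: (47, 53) + (10, 40). λ = (40 - 53)/(10 - 47) ≡ 60/36 mod 73. 36⁻¹ ≡ 71 (mod 73) since 36·71 = 2556 ≡ 1, so λ ≡ 26.
  x = λ² - 47 - 10 = 676 - 57 ≡ 35; y = λ·(47 - 35) - 53 ≡ 40. → (35, 40)
3H = (35, 40).
Finally 3G + 3H:
(0, 7) + (35, 40). λ = (40 - 7)/(35 - 0) ≡ 33/35 mod 73. 35⁻¹ ≡ 48 (mod 73), so λ ≡ 51.
  x = λ² - 0 - 35 = 2601 - 35 ≡ 11; y = λ·(0 - 11) - 7 ≡ 16. → (11, 16)

(11, 16)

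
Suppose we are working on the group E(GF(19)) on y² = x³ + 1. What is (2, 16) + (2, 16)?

(0, 18)

tangent at (2, 16): λ = (3·2² + 0)/(2·16) ≡ 12/13. 13⁻¹ ≡ 3 (mod 19) since 13·3 = 39 ≡ 1, so λ ≡ 12·3 ≡ 17.
  x = λ² - 2 - 2 = 289 - 4 ≡ 0; y = λ·(2 - 0) - 16 ≡ 18. → (0, 18)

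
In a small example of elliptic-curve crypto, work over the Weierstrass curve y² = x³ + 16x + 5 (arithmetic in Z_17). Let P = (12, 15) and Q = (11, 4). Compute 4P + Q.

First 4P:
Repeated addition: build up to 4P.
2P: tangent at (12, 15): λ = (3·12² + 16)/(2·15) ≡ 6/13. 13⁻¹ ≡ 4 (mod 17), so λ ≡ 6·4 ≡ 7.
  x = λ² - 12 - 12 = 49 - 24 ≡ 8; y = λ·(12 - 8) - 15 ≡ 13. → (8, 13)
3P: (8, 13) + (12, 15). λ = (15 - 13)/(12 - 8) ≡ 2/4 mod 17. 4⁻¹ ≡ 13 (mod 17), so λ ≡ 9.
  x = λ² - 8 - 12 = 81 - 20 ≡ 10; y = λ·(8 - 10) - 13 ≡ 3. → (10, 3)
4P: (10, 3) + (12, 15). λ = (15 - 3)/(12 - 10) ≡ 12/2 mod 17. 2⁻¹ ≡ 9 (mod 17), so λ ≡ 6.
  x = λ² - 10 - 12 = 36 - 22 ≡ 14; y = λ·(10 - 14) - 3 ≡ 7. → (14, 7)
4P = (14, 7).
Finally 4P + Q:
(14, 7) + (11, 4). λ = (4 - 7)/(11 - 14) ≡ 14/14 mod 17. 14⁻¹ ≡ 11 (mod 17), so λ ≡ 1.
  x = λ² - 14 - 11 = 1 - 25 ≡ 10; y = λ·(14 - 10) - 7 ≡ 14. → (10, 14)

(10, 14)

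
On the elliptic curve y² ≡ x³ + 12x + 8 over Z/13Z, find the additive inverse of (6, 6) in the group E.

-(6, 6) = (6, -6 mod 13) = (6, 7).

(6, 7)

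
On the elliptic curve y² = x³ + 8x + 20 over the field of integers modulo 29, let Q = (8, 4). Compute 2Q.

(0, 22)

tangent at (8, 4): λ = (3·8² + 8)/(2·4) ≡ 26/8. 8⁻¹ ≡ 11 (mod 29), so λ ≡ 26·11 ≡ 25.
  x = λ² - 8 - 8 = 625 - 16 ≡ 0; y = λ·(8 - 0) - 4 ≡ 22. → (0, 22)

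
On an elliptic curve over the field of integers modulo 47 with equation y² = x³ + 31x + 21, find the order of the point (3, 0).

2

2P: (3, 0) + (3, 0): same x and y₁ ≡ -y₂, so the sum is ∞.
2P = ∞, so the order is 2.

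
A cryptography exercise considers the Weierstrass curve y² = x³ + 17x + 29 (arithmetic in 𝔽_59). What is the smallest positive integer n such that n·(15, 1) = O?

7

2P: tangent at (15, 1): λ = (3·15² + 17)/(2·1) ≡ 43/2. 2⁻¹ ≡ 30 (mod 59) since 2·30 = 60 ≡ 1, so λ ≡ 43·30 ≡ 51.
  x = λ² - 15 - 15 = 2601 - 30 ≡ 34; y = λ·(15 - 34) - 1 ≡ 33. → (34, 33)
3P: (34, 33) + (15, 1). λ = (1 - 33)/(15 - 34) ≡ 27/40 mod 59. 40⁻¹ ≡ 31 (mod 59), so λ ≡ 11.
  x = λ² - 34 - 15 = 121 - 49 ≡ 13; y = λ·(34 - 13) - 33 ≡ 21. → (13, 21)
4P: (13, 21) + (15, 1). λ = (1 - 21)/(15 - 13) ≡ 39/2 mod 59. 2⁻¹ ≡ 30 (mod 59), so λ ≡ 49.
  x = λ² - 13 - 15 = 2401 - 28 ≡ 13; y = λ·(13 - 13) - 21 ≡ 38. → (13, 38)
5P: (13, 38) + (15, 1). λ = (1 - 38)/(15 - 13) ≡ 22/2 mod 59. 2⁻¹ ≡ 30 (mod 59) since 2·30 = 60 ≡ 1, so λ ≡ 11.
  x = λ² - 13 - 15 = 121 - 28 ≡ 34; y = λ·(13 - 34) - 38 ≡ 26. → (34, 26)
6P: (34, 26) + (15, 1). λ = (1 - 26)/(15 - 34) ≡ 34/40 mod 59. 40⁻¹ ≡ 31 (mod 59), so λ ≡ 51.
  x = λ² - 34 - 15 = 2601 - 49 ≡ 15; y = λ·(34 - 15) - 26 ≡ 58. → (15, 58)
7P: (15, 58) + (15, 1): same x and y₁ ≡ -y₂, so the sum is O.
7P = O, so the order is 7.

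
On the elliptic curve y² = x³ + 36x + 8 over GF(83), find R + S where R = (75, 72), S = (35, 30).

(10, 17)

(75, 72) + (35, 30). λ = (30 - 72)/(35 - 75) ≡ 41/43 mod 83. 43⁻¹ ≡ 56 (mod 83) since 43·56 = 2408 ≡ 1, so λ ≡ 55.
  x = λ² - 75 - 35 = 3025 - 110 ≡ 10; y = λ·(75 - 10) - 72 ≡ 17. → (10, 17)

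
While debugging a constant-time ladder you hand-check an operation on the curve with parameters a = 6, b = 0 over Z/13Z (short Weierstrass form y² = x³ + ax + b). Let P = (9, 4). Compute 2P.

(4, 7)

tangent at (9, 4): λ = (3·9² + 6)/(2·4) ≡ 2/8. 8⁻¹ ≡ 5 (mod 13), so λ ≡ 2·5 ≡ 10.
  x = λ² - 9 - 9 = 100 - 18 ≡ 4; y = λ·(9 - 4) - 4 ≡ 7. → (4, 7)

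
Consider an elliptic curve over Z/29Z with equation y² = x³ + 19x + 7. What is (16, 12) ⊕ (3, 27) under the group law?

(23, 5)

(16, 12) + (3, 27). λ = (27 - 12)/(3 - 16) ≡ 15/16 mod 29. 16⁻¹ ≡ 20 (mod 29), so λ ≡ 10.
  x = λ² - 16 - 3 = 100 - 19 ≡ 23; y = λ·(16 - 23) - 12 ≡ 5. → (23, 5)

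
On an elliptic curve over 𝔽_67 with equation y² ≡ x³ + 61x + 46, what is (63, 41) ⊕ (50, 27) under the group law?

(40, 25)

(63, 41) + (50, 27). λ = (27 - 41)/(50 - 63) ≡ 53/54 mod 67. 54⁻¹ ≡ 36 (mod 67), so λ ≡ 32.
  x = λ² - 63 - 50 = 1024 - 113 ≡ 40; y = λ·(63 - 40) - 41 ≡ 25. → (40, 25)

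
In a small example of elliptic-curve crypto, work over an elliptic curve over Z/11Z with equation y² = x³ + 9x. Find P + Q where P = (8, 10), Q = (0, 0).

(8, 1)

(8, 10) + (0, 0). λ = (0 - 10)/(0 - 8) ≡ 1/3 mod 11. 3⁻¹ ≡ 4 (mod 11), so λ ≡ 4.
  x = λ² - 8 - 0 = 16 - 8 ≡ 8; y = λ·(8 - 8) - 10 ≡ 1. → (8, 1)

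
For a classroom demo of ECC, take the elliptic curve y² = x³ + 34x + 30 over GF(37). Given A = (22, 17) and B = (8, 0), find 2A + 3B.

First 2A:
Repeated addition: build up to 2A.
2A: tangent at (22, 17): λ = (3·22² + 34)/(2·17) ≡ 6/34. 34⁻¹ ≡ 12 (mod 37), so λ ≡ 6·12 ≡ 35.
  x = λ² - 22 - 22 = 1225 - 44 ≡ 34; y = λ·(22 - 34) - 17 ≡ 7. → (34, 7)
2A = (34, 7).
Next 3B:
Repeated addition: build up to 3B.
2B: (8, 0) + (8, 0): same x and y₁ ≡ -y₂, so the sum is O.
3B: O + (8, 0) = (8, 0) (identity).
3B = (8, 0).
Finally 2A + 3B:
(34, 7) + (8, 0). λ = (0 - 7)/(8 - 34) ≡ 30/11 mod 37. 11⁻¹ ≡ 27 (mod 37) since 11·27 = 297 ≡ 1, so λ ≡ 33.
  x = λ² - 34 - 8 = 1089 - 42 ≡ 11; y = λ·(34 - 11) - 7 ≡ 12. → (11, 12)

(11, 12)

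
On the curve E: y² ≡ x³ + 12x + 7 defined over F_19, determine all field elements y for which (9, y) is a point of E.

x³ + 12x + 7 = 844 ≡ 8 (mod 19).
8 is a non-residue mod 19; no y exists.

none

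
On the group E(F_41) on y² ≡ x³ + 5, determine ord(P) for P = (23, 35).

7

2P: tangent at (23, 35): λ = (3·23² + 0)/(2·35) ≡ 29/29. 29⁻¹ ≡ 17 (mod 41) since 29·17 = 493 ≡ 1, so λ ≡ 29·17 ≡ 1.
  x = λ² - 23 - 23 = 1 - 46 ≡ 37; y = λ·(23 - 37) - 35 ≡ 33. → (37, 33)
3P: (37, 33) + (23, 35). λ = (35 - 33)/(23 - 37) ≡ 2/27 mod 41. 27⁻¹ ≡ 38 (mod 41), so λ ≡ 35.
  x = λ² - 37 - 23 = 1225 - 60 ≡ 17; y = λ·(37 - 17) - 33 ≡ 11. → (17, 11)
4P: (17, 11) + (23, 35). λ = (35 - 11)/(23 - 17) ≡ 24/6 mod 41. 6⁻¹ ≡ 7 (mod 41) since 6·7 = 42 ≡ 1, so λ ≡ 4.
  x = λ² - 17 - 23 = 16 - 40 ≡ 17; y = λ·(17 - 17) - 11 ≡ 30. → (17, 30)
5P: (17, 30) + (23, 35). λ = (35 - 30)/(23 - 17) ≡ 5/6 mod 41. 6⁻¹ ≡ 7 (mod 41), so λ ≡ 35.
  x = λ² - 17 - 23 = 1225 - 40 ≡ 37; y = λ·(17 - 37) - 30 ≡ 8. → (37, 8)
6P: (37, 8) + (23, 35). λ = (35 - 8)/(23 - 37) ≡ 27/27 mod 41. 27⁻¹ ≡ 38 (mod 41), so λ ≡ 1.
  x = λ² - 37 - 23 = 1 - 60 ≡ 23; y = λ·(37 - 23) - 8 ≡ 6. → (23, 6)
7P: (23, 6) + (23, 35): same x and y₁ ≡ -y₂, so the sum is ∞.
7P = ∞, so the order is 7.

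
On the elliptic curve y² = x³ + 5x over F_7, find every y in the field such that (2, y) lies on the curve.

2, 5

x³ + 5x + 0 = 18 ≡ 4 (mod 7).
Square roots of 4 mod 7: 2 and 5 (since 2² = 4 ≡ 4).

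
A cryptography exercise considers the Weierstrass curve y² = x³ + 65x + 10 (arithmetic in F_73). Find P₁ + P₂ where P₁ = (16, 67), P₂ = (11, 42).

(16, 67) + (11, 42). λ = (42 - 67)/(11 - 16) ≡ 48/68 mod 73. 68⁻¹ ≡ 29 (mod 73), so λ ≡ 5.
  x = λ² - 16 - 11 = 25 - 27 ≡ 71; y = λ·(16 - 71) - 67 ≡ 23. → (71, 23)

(71, 23)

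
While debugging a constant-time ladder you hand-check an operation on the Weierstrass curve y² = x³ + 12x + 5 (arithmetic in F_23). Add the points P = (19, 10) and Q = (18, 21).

(15, 15)

(19, 10) + (18, 21). λ = (21 - 10)/(18 - 19) ≡ 11/22 mod 23. 22⁻¹ ≡ 22 (mod 23) since 22·22 = 484 ≡ 1, so λ ≡ 12.
  x = λ² - 19 - 18 = 144 - 37 ≡ 15; y = λ·(19 - 15) - 10 ≡ 15. → (15, 15)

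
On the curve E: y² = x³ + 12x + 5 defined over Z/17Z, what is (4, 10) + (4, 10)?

tangent at (4, 10): λ = (3·4² + 12)/(2·10) ≡ 9/3. 3⁻¹ ≡ 6 (mod 17) since 3·6 = 18 ≡ 1, so λ ≡ 9·6 ≡ 3.
  x = λ² - 4 - 4 = 9 - 8 ≡ 1; y = λ·(4 - 1) - 10 ≡ 16. → (1, 16)

(1, 16)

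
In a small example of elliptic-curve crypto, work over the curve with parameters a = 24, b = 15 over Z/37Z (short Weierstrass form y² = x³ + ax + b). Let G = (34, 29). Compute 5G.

Double-and-add on 5 = (101)₂. Start with G = (34, 29) for the leading 1-bit.
double: tangent at (34, 29): λ = (3·34² + 24)/(2·29) ≡ 14/21. 21⁻¹ ≡ 30 (mod 37), so λ ≡ 14·30 ≡ 13.
  x = λ² - 34 - 34 = 169 - 68 ≡ 27; y = λ·(34 - 27) - 29 ≡ 25. → (27, 25)
double: tangent at (27, 25): λ = (3·27² + 24)/(2·25) ≡ 28/13. 13⁻¹ ≡ 20 (mod 37), so λ ≡ 28·20 ≡ 5.
  x = λ² - 27 - 27 = 25 - 54 ≡ 8; y = λ·(27 - 8) - 25 ≡ 33. → (8, 33)
add G: (8, 33) + (34, 29). λ = (29 - 33)/(34 - 8) ≡ 33/26 mod 37. 26⁻¹ ≡ 10 (mod 37), so λ ≡ 34.
  x = λ² - 8 - 34 = 1156 - 42 ≡ 4; y = λ·(8 - 4) - 33 ≡ 29. → (4, 29)

(4, 29)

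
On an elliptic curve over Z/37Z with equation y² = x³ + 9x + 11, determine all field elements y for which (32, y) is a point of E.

10, 27

x³ + 9x + 11 = 33067 ≡ 26 (mod 37).
Square roots of 26 mod 37: 10 and 27 (since 10² = 100 ≡ 26).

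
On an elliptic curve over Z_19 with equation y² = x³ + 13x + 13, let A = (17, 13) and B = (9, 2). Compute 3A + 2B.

(11, 10)

First 3A:
Repeated addition: build up to 3A.
2A: tangent at (17, 13): λ = (3·17² + 13)/(2·13) ≡ 6/7. 7⁻¹ ≡ 11 (mod 19) since 7·11 = 77 ≡ 1, so λ ≡ 6·11 ≡ 9.
  x = λ² - 17 - 17 = 81 - 34 ≡ 9; y = λ·(17 - 9) - 13 ≡ 2. → (9, 2)
3A: (9, 2) + (17, 13). λ = (13 - 2)/(17 - 9) ≡ 11/8 mod 19. 8⁻¹ ≡ 12 (mod 19), so λ ≡ 18.
  x = λ² - 9 - 17 = 324 - 26 ≡ 13; y = λ·(9 - 13) - 2 ≡ 2. → (13, 2)
3A = (13, 2).
Next 2B:
Repeated addition: build up to 2B.
2B: tangent at (9, 2): λ = (3·9² + 13)/(2·2) ≡ 9/4. 4⁻¹ ≡ 5 (mod 19), so λ ≡ 9·5 ≡ 7.
  x = λ² - 9 - 9 = 49 - 18 ≡ 12; y = λ·(9 - 12) - 2 ≡ 15. → (12, 15)
2B = (12, 15).
Finally 3A + 2B:
(13, 2) + (12, 15). λ = (15 - 2)/(12 - 13) ≡ 13/18 mod 19. 18⁻¹ ≡ 18 (mod 19), so λ ≡ 6.
  x = λ² - 13 - 12 = 36 - 25 ≡ 11; y = λ·(13 - 11) - 2 ≡ 10. → (11, 10)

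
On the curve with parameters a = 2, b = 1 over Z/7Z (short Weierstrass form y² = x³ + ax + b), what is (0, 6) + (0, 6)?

(1, 2)

tangent at (0, 6): λ = (3·0² + 2)/(2·6) ≡ 2/5. 5⁻¹ ≡ 3 (mod 7) since 5·3 = 15 ≡ 1, so λ ≡ 2·3 ≡ 6.
  x = λ² - 0 - 0 = 36 - 0 ≡ 1; y = λ·(0 - 1) - 6 ≡ 2. → (1, 2)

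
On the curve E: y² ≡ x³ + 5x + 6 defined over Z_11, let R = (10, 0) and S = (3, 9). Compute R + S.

(10, 0) + (3, 9). λ = (9 - 0)/(3 - 10) ≡ 9/4 mod 11. 4⁻¹ ≡ 3 (mod 11) since 4·3 = 12 ≡ 1, so λ ≡ 5.
  x = λ² - 10 - 3 = 25 - 13 ≡ 1; y = λ·(10 - 1) - 0 ≡ 1. → (1, 1)

(1, 1)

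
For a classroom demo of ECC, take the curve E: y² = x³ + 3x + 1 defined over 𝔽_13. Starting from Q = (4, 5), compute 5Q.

(9, 4)

Double-and-add on 5 = (101)₂. Start with Q = (4, 5) for the leading 1-bit.
double: tangent at (4, 5): λ = (3·4² + 3)/(2·5) ≡ 12/10. 10⁻¹ ≡ 4 (mod 13) since 10·4 = 40 ≡ 1, so λ ≡ 12·4 ≡ 9.
  x = λ² - 4 - 4 = 81 - 8 ≡ 8; y = λ·(4 - 8) - 5 ≡ 11. → (8, 11)
double: tangent at (8, 11): λ = (3·8² + 3)/(2·11) ≡ 0/9. 9⁻¹ ≡ 3 (mod 13) since 9·3 = 27 ≡ 1, so λ ≡ 0·3 ≡ 0.
  x = λ² - 8 - 8 = 0 - 16 ≡ 10; y = λ·(8 - 10) - 11 ≡ 2. → (10, 2)
add Q: (10, 2) + (4, 5). λ = (5 - 2)/(4 - 10) ≡ 3/7 mod 13. 7⁻¹ ≡ 2 (mod 13), so λ ≡ 6.
  x = λ² - 10 - 4 = 36 - 14 ≡ 9; y = λ·(10 - 9) - 2 ≡ 4. → (9, 4)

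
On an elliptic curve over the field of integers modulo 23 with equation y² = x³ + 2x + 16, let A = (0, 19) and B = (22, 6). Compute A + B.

(9, 2)

(0, 19) + (22, 6). λ = (6 - 19)/(22 - 0) ≡ 10/22 mod 23. 22⁻¹ ≡ 22 (mod 23), so λ ≡ 13.
  x = λ² - 0 - 22 = 169 - 22 ≡ 9; y = λ·(0 - 9) - 19 ≡ 2. → (9, 2)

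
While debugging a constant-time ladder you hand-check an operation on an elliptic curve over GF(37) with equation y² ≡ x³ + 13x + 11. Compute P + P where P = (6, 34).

tangent at (6, 34): λ = (3·6² + 13)/(2·34) ≡ 10/31. 31⁻¹ ≡ 6 (mod 37), so λ ≡ 10·6 ≡ 23.
  x = λ² - 6 - 6 = 529 - 12 ≡ 36; y = λ·(6 - 36) - 34 ≡ 16. → (36, 16)

(36, 16)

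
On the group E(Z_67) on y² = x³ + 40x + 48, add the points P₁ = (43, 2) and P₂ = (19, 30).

(38, 48)

(43, 2) + (19, 30). λ = (30 - 2)/(19 - 43) ≡ 28/43 mod 67. 43⁻¹ ≡ 53 (mod 67), so λ ≡ 10.
  x = λ² - 43 - 19 = 100 - 62 ≡ 38; y = λ·(43 - 38) - 2 ≡ 48. → (38, 48)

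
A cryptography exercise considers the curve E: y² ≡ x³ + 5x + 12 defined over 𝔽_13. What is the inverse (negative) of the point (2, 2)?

(2, 11)

-(2, 2) = (2, -2 mod 13) = (2, 11).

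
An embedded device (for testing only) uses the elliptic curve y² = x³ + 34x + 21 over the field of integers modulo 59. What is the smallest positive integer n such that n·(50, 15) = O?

4

2P: tangent at (50, 15): λ = (3·50² + 34)/(2·15) ≡ 41/30. 30⁻¹ ≡ 2 (mod 59), so λ ≡ 41·2 ≡ 23.
  x = λ² - 50 - 50 = 529 - 100 ≡ 16; y = λ·(50 - 16) - 15 ≡ 0. → (16, 0)
3P: (16, 0) + (50, 15). λ = (15 - 0)/(50 - 16) ≡ 15/34 mod 59. 34⁻¹ ≡ 33 (mod 59), so λ ≡ 23.
  x = λ² - 16 - 50 = 529 - 66 ≡ 50; y = λ·(16 - 50) - 0 ≡ 44. → (50, 44)
4P: (50, 44) + (50, 15): same x and y₁ ≡ -y₂, so the sum is O.
4P = O, so the order is 4.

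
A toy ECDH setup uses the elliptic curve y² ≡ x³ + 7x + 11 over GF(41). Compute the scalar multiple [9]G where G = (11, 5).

(4, 12)

Repeated addition: build up to 9G.
2G: tangent at (11, 5): λ = (3·11² + 7)/(2·5) ≡ 1/10. 10⁻¹ ≡ 37 (mod 41), so λ ≡ 1·37 ≡ 37.
  x = λ² - 11 - 11 = 1369 - 22 ≡ 35; y = λ·(11 - 35) - 5 ≡ 9. → (35, 9)
3G: (35, 9) + (11, 5). λ = (5 - 9)/(11 - 35) ≡ 37/17 mod 41. 17⁻¹ ≡ 29 (mod 41), so λ ≡ 7.
  x = λ² - 35 - 11 = 49 - 46 ≡ 3; y = λ·(35 - 3) - 9 ≡ 10. → (3, 10)
4G: (3, 10) + (11, 5). λ = (5 - 10)/(11 - 3) ≡ 36/8 mod 41. 8⁻¹ ≡ 36 (mod 41), so λ ≡ 25.
  x = λ² - 3 - 11 = 625 - 14 ≡ 37; y = λ·(3 - 37) - 10 ≡ 1. → (37, 1)
5G: (37, 1) + (11, 5). λ = (5 - 1)/(11 - 37) ≡ 4/15 mod 41. 15⁻¹ ≡ 11 (mod 41), so λ ≡ 3.
  x = λ² - 37 - 11 = 9 - 48 ≡ 2; y = λ·(37 - 2) - 1 ≡ 22. → (2, 22)
6G: (2, 22) + (11, 5). λ = (5 - 22)/(11 - 2) ≡ 24/9 mod 41. 9⁻¹ ≡ 32 (mod 41) since 9·32 = 288 ≡ 1, so λ ≡ 30.
  x = λ² - 2 - 11 = 900 - 13 ≡ 26; y = λ·(2 - 26) - 22 ≡ 37. → (26, 37)
7G: (26, 37) + (11, 5). λ = (5 - 37)/(11 - 26) ≡ 9/26 mod 41. 26⁻¹ ≡ 30 (mod 41) since 26·30 = 780 ≡ 1, so λ ≡ 24.
  x = λ² - 26 - 11 = 576 - 37 ≡ 6; y = λ·(26 - 6) - 37 ≡ 33. → (6, 33)
8G: (6, 33) + (11, 5). λ = (5 - 33)/(11 - 6) ≡ 13/5 mod 41. 5⁻¹ ≡ 33 (mod 41), so λ ≡ 19.
  x = λ² - 6 - 11 = 361 - 17 ≡ 16; y = λ·(6 - 16) - 33 ≡ 23. → (16, 23)
9G: (16, 23) + (11, 5). λ = (5 - 23)/(11 - 16) ≡ 23/36 mod 41. 36⁻¹ ≡ 8 (mod 41), so λ ≡ 20.
  x = λ² - 16 - 11 = 400 - 27 ≡ 4; y = λ·(16 - 4) - 23 ≡ 12. → (4, 12)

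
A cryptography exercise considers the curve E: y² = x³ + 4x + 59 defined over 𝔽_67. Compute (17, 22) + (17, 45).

O

The two points share x = 17 and their y-coordinates satisfy 22 + 45 ≡ 0 (mod 67), so they are inverses. Their sum is ∞.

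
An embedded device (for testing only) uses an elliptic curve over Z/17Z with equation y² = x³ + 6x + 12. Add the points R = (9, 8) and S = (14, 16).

(2, 10)

(9, 8) + (14, 16). λ = (16 - 8)/(14 - 9) ≡ 8/5 mod 17. 5⁻¹ ≡ 7 (mod 17), so λ ≡ 5.
  x = λ² - 9 - 14 = 25 - 23 ≡ 2; y = λ·(9 - 2) - 8 ≡ 10. → (2, 10)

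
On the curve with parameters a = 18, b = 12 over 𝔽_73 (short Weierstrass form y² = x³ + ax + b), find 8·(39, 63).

Write P = (39, 63).
Repeated addition: build up to 8P.
2P: tangent at (39, 63): λ = (3·39² + 18)/(2·63) ≡ 55/53. 53⁻¹ ≡ 62 (mod 73), so λ ≡ 55·62 ≡ 52.
  x = λ² - 39 - 39 = 2704 - 78 ≡ 71; y = λ·(39 - 71) - 63 ≡ 25. → (71, 25)
3P: (71, 25) + (39, 63). λ = (63 - 25)/(39 - 71) ≡ 38/41 mod 73. 41⁻¹ ≡ 57 (mod 73) since 41·57 = 2337 ≡ 1, so λ ≡ 49.
  x = λ² - 71 - 39 = 2401 - 110 ≡ 28; y = λ·(71 - 28) - 25 ≡ 38. → (28, 38)
4P: (28, 38) + (39, 63). λ = (63 - 38)/(39 - 28) ≡ 25/11 mod 73. 11⁻¹ ≡ 20 (mod 73) since 11·20 = 220 ≡ 1, so λ ≡ 62.
  x = λ² - 28 - 39 = 3844 - 67 ≡ 54; y = λ·(28 - 54) - 38 ≡ 29. → (54, 29)
5P: (54, 29) + (39, 63). λ = (63 - 29)/(39 - 54) ≡ 34/58 mod 73. 58⁻¹ ≡ 34 (mod 73) since 58·34 = 1972 ≡ 1, so λ ≡ 61.
  x = λ² - 54 - 39 = 3721 - 93 ≡ 51; y = λ·(54 - 51) - 29 ≡ 8. → (51, 8)
6P: (51, 8) + (39, 63). λ = (63 - 8)/(39 - 51) ≡ 55/61 mod 73. 61⁻¹ ≡ 6 (mod 73) since 61·6 = 366 ≡ 1, so λ ≡ 38.
  x = λ² - 51 - 39 = 1444 - 90 ≡ 40; y = λ·(51 - 40) - 8 ≡ 45. → (40, 45)
7P: (40, 45) + (39, 63). λ = (63 - 45)/(39 - 40) ≡ 18/72 mod 73. 72⁻¹ ≡ 72 (mod 73), so λ ≡ 55.
  x = λ² - 40 - 39 = 3025 - 79 ≡ 26; y = λ·(40 - 26) - 45 ≡ 68. → (26, 68)
8P: (26, 68) + (39, 63). λ = (63 - 68)/(39 - 26) ≡ 68/13 mod 73. 13⁻¹ ≡ 45 (mod 73), so λ ≡ 67.
  x = λ² - 26 - 39 = 4489 - 65 ≡ 44; y = λ·(26 - 44) - 68 ≡ 40. → (44, 40)

(44, 40)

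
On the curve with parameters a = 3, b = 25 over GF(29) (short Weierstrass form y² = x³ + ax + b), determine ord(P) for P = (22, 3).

4

2P: tangent at (22, 3): λ = (3·22² + 3)/(2·3) ≡ 5/6. 6⁻¹ ≡ 5 (mod 29) since 6·5 = 30 ≡ 1, so λ ≡ 5·5 ≡ 25.
  x = λ² - 22 - 22 = 625 - 44 ≡ 1; y = λ·(22 - 1) - 3 ≡ 0. → (1, 0)
3P: (1, 0) + (22, 3). λ = (3 - 0)/(22 - 1) ≡ 3/21 mod 29. 21⁻¹ ≡ 18 (mod 29), so λ ≡ 25.
  x = λ² - 1 - 22 = 625 - 23 ≡ 22; y = λ·(1 - 22) - 0 ≡ 26. → (22, 26)
4P: (22, 26) + (22, 3): same x and y₁ ≡ -y₂, so the sum is 𝒪.
4P = 𝒪, so the order is 4.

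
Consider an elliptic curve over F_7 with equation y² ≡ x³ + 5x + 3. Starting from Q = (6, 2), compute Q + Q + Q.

Repeated addition: build up to 3Q.
2Q: tangent at (6, 2): λ = (3·6² + 5)/(2·2) ≡ 1/4. 4⁻¹ ≡ 2 (mod 7) since 4·2 = 8 ≡ 1, so λ ≡ 1·2 ≡ 2.
  x = λ² - 6 - 6 = 4 - 12 ≡ 6; y = λ·(6 - 6) - 2 ≡ 5. → (6, 5)
3Q: (6, 5) + (6, 2): same x and y₁ ≡ -y₂, so the sum is O.

O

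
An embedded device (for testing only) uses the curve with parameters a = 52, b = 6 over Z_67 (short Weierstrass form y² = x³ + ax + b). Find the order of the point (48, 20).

11

2P: tangent at (48, 20): λ = (3·48² + 52)/(2·20) ≡ 63/40. 40⁻¹ ≡ 62 (mod 67) since 40·62 = 2480 ≡ 1, so λ ≡ 63·62 ≡ 20.
  x = λ² - 48 - 48 = 400 - 96 ≡ 36; y = λ·(48 - 36) - 20 ≡ 19. → (36, 19)
3P: (36, 19) + (48, 20). λ = (20 - 19)/(48 - 36) ≡ 1/12 mod 67. 12⁻¹ ≡ 28 (mod 67), so λ ≡ 28.
  x = λ² - 36 - 48 = 784 - 84 ≡ 30; y = λ·(36 - 30) - 19 ≡ 15. → (30, 15)
4P: (30, 15) + (48, 20). λ = (20 - 15)/(48 - 30) ≡ 5/18 mod 67. 18⁻¹ ≡ 41 (mod 67) since 18·41 = 738 ≡ 1, so λ ≡ 4.
  x = λ² - 30 - 48 = 16 - 78 ≡ 5; y = λ·(30 - 5) - 15 ≡ 18. → (5, 18)
5P: (5, 18) + (48, 20). λ = (20 - 18)/(48 - 5) ≡ 2/43 mod 67. 43⁻¹ ≡ 53 (mod 67) since 43·53 = 2279 ≡ 1, so λ ≡ 39.
  x = λ² - 5 - 48 = 1521 - 53 ≡ 61; y = λ·(5 - 61) - 18 ≡ 9. → (61, 9)
6P: (61, 9) + (48, 20). λ = (20 - 9)/(48 - 61) ≡ 11/54 mod 67. 54⁻¹ ≡ 36 (mod 67), so λ ≡ 61.
  x = λ² - 61 - 48 = 3721 - 109 ≡ 61; y = λ·(61 - 61) - 9 ≡ 58. → (61, 58)
7P: (61, 58) + (48, 20). λ = (20 - 58)/(48 - 61) ≡ 29/54 mod 67. 54⁻¹ ≡ 36 (mod 67) since 54·36 = 1944 ≡ 1, so λ ≡ 39.
  x = λ² - 61 - 48 = 1521 - 109 ≡ 5; y = λ·(61 - 5) - 58 ≡ 49. → (5, 49)
8P: (5, 49) + (48, 20). λ = (20 - 49)/(48 - 5) ≡ 38/43 mod 67. 43⁻¹ ≡ 53 (mod 67) since 43·53 = 2279 ≡ 1, so λ ≡ 4.
  x = λ² - 5 - 48 = 16 - 53 ≡ 30; y = λ·(5 - 30) - 49 ≡ 52. → (30, 52)
9P: (30, 52) + (48, 20). λ = (20 - 52)/(48 - 30) ≡ 35/18 mod 67. 18⁻¹ ≡ 41 (mod 67), so λ ≡ 28.
  x = λ² - 30 - 48 = 784 - 78 ≡ 36; y = λ·(30 - 36) - 52 ≡ 48. → (36, 48)
10P: (36, 48) + (48, 20). λ = (20 - 48)/(48 - 36) ≡ 39/12 mod 67. 12⁻¹ ≡ 28 (mod 67) since 12·28 = 336 ≡ 1, so λ ≡ 20.
  x = λ² - 36 - 48 = 400 - 84 ≡ 48; y = λ·(36 - 48) - 48 ≡ 47. → (48, 47)
11P: (48, 47) + (48, 20): same x and y₁ ≡ -y₂, so the sum is ∞.
11P = ∞, so the order is 11.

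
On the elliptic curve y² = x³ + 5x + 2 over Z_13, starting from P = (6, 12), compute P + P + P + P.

(6, 1)

Double-and-add on 4 = (100)₂. Start with P = (6, 12) for the leading 1-bit.
double: tangent at (6, 12): λ = (3·6² + 5)/(2·12) ≡ 9/11. 11⁻¹ ≡ 6 (mod 13), so λ ≡ 9·6 ≡ 2.
  x = λ² - 6 - 6 = 4 - 12 ≡ 5; y = λ·(6 - 5) - 12 ≡ 3. → (5, 3)
double: tangent at (5, 3): λ = (3·5² + 5)/(2·3) ≡ 2/6. 6⁻¹ ≡ 11 (mod 13) since 6·11 = 66 ≡ 1, so λ ≡ 2·11 ≡ 9.
  x = λ² - 5 - 5 = 81 - 10 ≡ 6; y = λ·(5 - 6) - 3 ≡ 1. → (6, 1)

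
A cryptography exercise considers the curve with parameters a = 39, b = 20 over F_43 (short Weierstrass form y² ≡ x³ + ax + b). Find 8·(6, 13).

Write G = (6, 13).
Double-and-add on 8 = (1000)₂. Start with G = (6, 13) for the leading 1-bit.
double: tangent at (6, 13): λ = (3·6² + 39)/(2·13) ≡ 18/26. 26⁻¹ ≡ 5 (mod 43) since 26·5 = 130 ≡ 1, so λ ≡ 18·5 ≡ 4.
  x = λ² - 6 - 6 = 16 - 12 ≡ 4; y = λ·(6 - 4) - 13 ≡ 38. → (4, 38)
double: tangent at (4, 38): λ = (3·4² + 39)/(2·38) ≡ 1/33. 33⁻¹ ≡ 30 (mod 43) since 33·30 = 990 ≡ 1, so λ ≡ 1·30 ≡ 30.
  x = λ² - 4 - 4 = 900 - 8 ≡ 32; y = λ·(4 - 32) - 38 ≡ 25. → (32, 25)
double: tangent at (32, 25): λ = (3·32² + 39)/(2·25) ≡ 15/7. 7⁻¹ ≡ 37 (mod 43) since 7·37 = 259 ≡ 1, so λ ≡ 15·37 ≡ 39.
  x = λ² - 32 - 32 = 1521 - 64 ≡ 38; y = λ·(32 - 38) - 25 ≡ 42. → (38, 42)

(38, 42)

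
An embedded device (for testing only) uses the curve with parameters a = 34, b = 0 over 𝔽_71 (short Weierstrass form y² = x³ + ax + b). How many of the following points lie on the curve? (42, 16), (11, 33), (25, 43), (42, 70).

2

(42, 16): 16² ≡ 43, rhs ≡ 43 → on.
(11, 33): 33² ≡ 24, rhs ≡ 1 → off.
(25, 43): 43² ≡ 3, rhs ≡ 3 → on.
(42, 70): 70² ≡ 1, rhs ≡ 43 → off.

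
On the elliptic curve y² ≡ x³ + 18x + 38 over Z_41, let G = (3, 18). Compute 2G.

tangent at (3, 18): λ = (3·3² + 18)/(2·18) ≡ 4/36. 36⁻¹ ≡ 8 (mod 41), so λ ≡ 4·8 ≡ 32.
  x = λ² - 3 - 3 = 1024 - 6 ≡ 34; y = λ·(3 - 34) - 18 ≡ 15. → (34, 15)

(34, 15)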